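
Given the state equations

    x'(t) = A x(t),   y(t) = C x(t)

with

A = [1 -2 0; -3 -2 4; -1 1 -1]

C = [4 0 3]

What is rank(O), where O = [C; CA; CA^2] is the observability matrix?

CA = [[1, -5, -3]]
CA^2 = [[19, 5, -17]]
Observability matrix O = [C; CA; CA^2] = [[4, 0, 3], [1, -5, -3], [19, 5, -17]]
det(O) = 4·((-5)·(-17) - (-3)·5) - 0·(1·(-17) - (-3)·19) + 3·(1·5 - (-5)·19) = 4·100 - 0·40 + 3·100 = 700 ≠ 0, so rank(O) = 3.
rank(O) = 3 = n, so the pair (A, C) is completely observable.

3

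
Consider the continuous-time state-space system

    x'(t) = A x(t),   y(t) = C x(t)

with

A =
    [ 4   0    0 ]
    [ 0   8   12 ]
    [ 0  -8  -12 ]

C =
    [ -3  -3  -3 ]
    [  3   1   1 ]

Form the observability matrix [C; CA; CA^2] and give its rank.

CA = [[-12, 0, 0], [12, 0, 0]]
CA^2 = [[-48, 0, 0], [48, 0, 0]]
Observability matrix O = [C; CA; CA^2] = [[-3, -3, -3], [3, 1, 1], [-12, 0, 0], [12, 0, 0], [-48, 0, 0], [48, 0, 0]]
The columns c1, c2, c3 of O are linearly dependent: -c2 + c3 = 0 (check each entry), so rank(O) ≤ 2.
The 2×2 minor from rows 1, 2, columns 1, 2 is (-3)·1 - (-3)·3 = -3 - (-9) = 6 ≠ 0, so rank(O) = 2.
rank(O) = 2 < n = 3, so the pair (A, C) is not completely observable.

2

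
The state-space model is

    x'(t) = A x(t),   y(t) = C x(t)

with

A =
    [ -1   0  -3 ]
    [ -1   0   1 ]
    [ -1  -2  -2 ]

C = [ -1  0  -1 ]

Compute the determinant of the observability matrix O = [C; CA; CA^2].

CA = [[2, 2, 5]]
CA^2 = [[-9, -10, -14]]
Observability matrix O = [C; CA; CA^2] = [[-1, 0, -1], [2, 2, 5], [-9, -10, -14]]
Expanding along the first row, det(O) = (-1)·(2·(-14) - 5·(-10)) - 0·(2·(-14) - 5·(-9)) + (-1)·(2·(-10) - 2·(-9)) = (-1)·22 - 0·17 + (-1)·(-2) = -20
Since det(O) ≠ 0, rank(O) = 3 and the system is completely observable.

-20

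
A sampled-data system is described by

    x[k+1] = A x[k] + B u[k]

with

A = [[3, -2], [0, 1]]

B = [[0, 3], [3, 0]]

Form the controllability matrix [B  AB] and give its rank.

AB = [[-6, 9], [3, 0]]
Controllability matrix C = [B  AB] = [[0, 3, -6, 9], [3, 0, 3, 0]]
Take the 2×2 submatrix of C formed by columns 1, 2: [[0, 3], [3, 0]]. Its determinant is 0·0 - 3·3 = 0 - 9 = -9 ≠ 0.
So rank(C) ≥ 2; since C has 2 rows, rank(C) = 2.
rank(C) = 2 = n, so the pair (A, B) is completely controllable.

2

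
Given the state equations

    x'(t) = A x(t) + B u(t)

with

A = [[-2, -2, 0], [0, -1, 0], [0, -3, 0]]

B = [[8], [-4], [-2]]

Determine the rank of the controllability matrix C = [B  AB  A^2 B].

2

AB = [[-8], [4], [12]]
A^2B = [[8], [-4], [-12]]
Controllability matrix C = [B  AB  A^2B] = [[8, -8, 8], [-4, 4, -4], [-2, 12, -12]]
The rows r1, r2, r3 of C are linearly dependent: r1 + 2·r2 = 0 (check each entry), so rank(C) ≤ 2.
The 2×2 minor from rows 1, 3, columns 1, 2 is 8·12 - (-8)·(-2) = 96 - 16 = 80 ≠ 0, so rank(C) = 2.
rank(C) = 2 < n = 3, so the pair (A, B) is not completely controllable.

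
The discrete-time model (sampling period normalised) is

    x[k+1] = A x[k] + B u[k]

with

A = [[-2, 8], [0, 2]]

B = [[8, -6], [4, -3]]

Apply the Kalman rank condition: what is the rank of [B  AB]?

1

AB = [[16, -12], [8, -6]]
Controllability matrix C = [B  AB] = [[8, -6, 16, -12], [4, -3, 8, -6]]
Every column of C is a scalar multiple of column 1 = [8, 4] (multipliers 1, -3/4, 2, -3/2), so the columns span a one-dimensional space.
C ≠ 0, hence rank(C) = 1.
rank(C) = 1 < n = 2, so the pair (A, B) is not completely controllable.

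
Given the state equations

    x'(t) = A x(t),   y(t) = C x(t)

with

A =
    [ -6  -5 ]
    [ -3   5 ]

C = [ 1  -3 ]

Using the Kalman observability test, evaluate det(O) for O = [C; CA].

CA = [[3, -20]]
Observability matrix O = [C; CA] = [[1, -3], [3, -20]]
det(O) = 1·(-20) - (-3)·3 = -20 - (-9) = -11
Since det(O) ≠ 0, rank(O) = 2 and the system is completely observable.

-11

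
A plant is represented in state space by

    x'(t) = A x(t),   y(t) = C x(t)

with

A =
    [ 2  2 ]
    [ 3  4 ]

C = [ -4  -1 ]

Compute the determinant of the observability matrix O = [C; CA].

37

CA = [[-11, -12]]
Observability matrix O = [C; CA] = [[-4, -1], [-11, -12]]
det(O) = (-4)·(-12) - (-1)·(-11) = 48 - 11 = 37
Since det(O) ≠ 0, rank(O) = 2 and the system is completely observable.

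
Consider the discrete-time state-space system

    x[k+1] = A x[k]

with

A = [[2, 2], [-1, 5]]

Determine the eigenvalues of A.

3, 4

det(zI - A) = z^2 - (tr A)z + det A, with tr A = 2 + 5 = 7 and det A = 2·5 - 2·(-1) = 10 - (-2) = 12.
So p(z) = det(zI - A) = z^2 - 7z + 12.
Factor z^2 - 7z + 12: two numbers with sum 7 and product 12 are 4 and 3, so z^2 - 7z + 12 = (z - 4)(z - 3).
Hence p(z) = (z - 4) (z - 3), with roots 3, 4.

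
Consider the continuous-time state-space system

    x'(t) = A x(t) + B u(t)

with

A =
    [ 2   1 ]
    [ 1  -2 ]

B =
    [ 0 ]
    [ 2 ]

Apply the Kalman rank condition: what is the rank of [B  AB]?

2

AB = [[2], [-4]]
Controllability matrix C = [B  AB] = [[0, 2], [2, -4]]
det(C) = 0·(-4) - 2·2 = 0 - 4 = -4 ≠ 0, so rank(C) = 2.
rank(C) = 2 = n, so the pair (A, B) is completely controllable.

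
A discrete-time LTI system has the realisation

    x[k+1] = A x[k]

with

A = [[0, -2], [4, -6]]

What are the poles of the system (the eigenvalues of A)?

det(zI - A) = z^2 - (tr A)z + det A, with tr A = 0 + (-6) = -6 and det A = 0·(-6) - (-2)·4 = 0 - (-8) = 8.
So p(z) = det(zI - A) = z^2 + 6z + 8.
Factor z^2 + 6z + 8: two numbers with sum -6 and product 8 are -2 and -4, so z^2 + 6z + 8 = (z + 2)(z + 4).
Hence p(z) = (z + 2) (z + 4), with roots -4, -2.

-4, -2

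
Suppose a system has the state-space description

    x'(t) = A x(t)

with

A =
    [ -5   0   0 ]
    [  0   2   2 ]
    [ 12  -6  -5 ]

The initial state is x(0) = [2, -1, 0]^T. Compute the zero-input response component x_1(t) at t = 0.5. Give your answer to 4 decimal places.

det(sI - A) = s^3 - (tr A)s^2 + (M11 + M22 + M33)s - det A, where Mii is the 2×2 principal minor of A obtained by deleting row i and column i.
tr A = (-5) + 2 + (-5) = -8; M11 = 2·(-5) - 2·(-6) = -10 - (-12) = 2; M22 = (-5)·(-5) - 0·12 = 25 - 0 = 25; M33 = (-5)·2 - 0·0 = -10 - 0 = -10; sum of minors = 17.
det A = (-5)·(2·(-5) - 2·(-6)) - 0·(0·(-5) - 2·12) + 0·(0·(-6) - 2·12) = (-5)·2 - 0·(-24) + 0·(-24) = -10.
So p(s) = det(sI - A) = s^3 + 8s^2 + 17s + 10.
Rational-root test: any integer root divides 10. Testing small divisors, s = -1 works: p(-1) = -1 + 8 + (-17) + 10 = 0, so (s + 1) is a factor.
Dividing, p(s) = (s + 1)(s^2 + 7s + 10).
Factor s^2 + 7s + 10: two numbers with sum -7 and product 10 are -2 and -5, so s^2 + 7s + 10 = (s + 2)(s + 5).
Hence p(s) = (s + 1) (s + 2) (s + 5), with roots -5, -2, -1.
The eigenvalues -5, -2, -1 are distinct and real, so A is diagonalisable and x(t) = e^{At} x(0) = V diag(e^{λ_i t}) V^{-1} x(0), where the columns of V are the eigenvectors.
λ = -5: A - (-5)I = [[0, 0, 0], [0, 7, 2], [12, -6, 0]]. v must be orthogonal to every row; (row 2) × (row 3) = [12, 24, -84], so take v_1 = [1, 2, -7]^T.
λ = -2: A - (-2)I = [[-3, 0, 0], [0, 4, 2], [12, -6, -3]]. v must be orthogonal to every row; (row 1) × (row 2) = [0, 6, -12], so take v_2 = [0, 1, -2]^T.
λ = -1: A - (-1)I = [[-4, 0, 0], [0, 3, 2], [12, -6, -4]]. v must be orthogonal to every row; (row 1) × (row 2) = [0, 8, -12], so take v_3 = [0, 2, -3]^T.
V = [v_1 v_2 v_3] = [[1, 0, 0], [2, 1, 2], [-7, -2, -3]] has det V = 1, so V^{-1} = adj(V)/det V = [[1, 0, 0], [-8, -3, -2], [3, 2, 1]].
Modal coordinates z(0) = V^{-1} x(0): 1·2 + 0·(-1) + 0·0 = 2; (-8)·2 + (-3)·(-1) + (-2)·0 = -13; 3·2 + 2·(-1) + 1·0 = 4; so z(0) = [2, -13, 4]^T.
x_1(t) = Σ_i (v_i)_1 · z_i(0) · e^{λ_i t} (row 1 of V times the modal terms).
x_1(0.5) = 1·2·e^{-5·0.5} + 0·(-13)·e^{-2·0.5} + 0·4·e^{-1·0.5} = 2·0.082085 + 0·0.367879 + 0·0.606531 = 0.1642.

0.1642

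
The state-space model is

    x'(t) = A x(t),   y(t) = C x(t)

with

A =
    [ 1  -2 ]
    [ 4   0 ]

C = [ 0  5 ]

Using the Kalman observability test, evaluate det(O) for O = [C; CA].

-100

CA = [[20, 0]]
Observability matrix O = [C; CA] = [[0, 5], [20, 0]]
det(O) = 0·0 - 5·20 = 0 - 100 = -100
Since det(O) ≠ 0, rank(O) = 2 and the system is completely observable.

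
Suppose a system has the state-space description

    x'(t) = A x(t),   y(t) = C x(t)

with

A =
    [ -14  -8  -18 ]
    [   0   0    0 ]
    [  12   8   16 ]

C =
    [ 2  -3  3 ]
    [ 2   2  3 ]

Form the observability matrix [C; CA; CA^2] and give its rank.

CA = [[8, 8, 12], [8, 8, 12]]
CA^2 = [[32, 32, 48], [32, 32, 48]]
Observability matrix O = [C; CA; CA^2] = [[2, -3, 3], [2, 2, 3], [8, 8, 12], [8, 8, 12], [32, 32, 48], [32, 32, 48]]
The columns c1, c2, c3 of O are linearly dependent: -3·c1 + 2·c3 = 0 (check each entry), so rank(O) ≤ 2.
The 2×2 minor from rows 1, 2, columns 1, 2 is 2·2 - (-3)·2 = 4 - (-6) = 10 ≠ 0, so rank(O) = 2.
rank(O) = 2 < n = 3, so the pair (A, C) is not completely observable.

2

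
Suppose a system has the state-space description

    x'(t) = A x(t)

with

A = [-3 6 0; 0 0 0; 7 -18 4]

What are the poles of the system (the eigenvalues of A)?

det(sI - A) = s^3 - (tr A)s^2 + (M11 + M22 + M33)s - det A, where Mii is the 2×2 principal minor of A obtained by deleting row i and column i.
tr A = (-3) + 0 + 4 = 1; M11 = 0·4 - 0·(-18) = 0 - 0 = 0; M22 = (-3)·4 - 0·7 = -12 - 0 = -12; M33 = (-3)·0 - 6·0 = 0 - 0 = 0; sum of minors = -12.
det A = (-3)·(0·4 - 0·(-18)) - 6·(0·4 - 0·7) + 0·(0·(-18) - 0·7) = (-3)·0 - 6·0 + 0·0 = 0.
So p(s) = det(sI - A) = s^3 - s^2 - 12s.
The constant term is 0, so p(s) = s(s^2 - s - 12).
Factor s^2 - s - 12: two numbers with sum 1 and product -12 are 4 and -3, so s^2 - s - 12 = (s - 4)(s + 3).
Hence p(s) = s (s - 4) (s + 3), with roots -3, 0, 4.
At least one eigenvalue has non-negative real part, so the system is not asymptotically stable.

-3, 0, 4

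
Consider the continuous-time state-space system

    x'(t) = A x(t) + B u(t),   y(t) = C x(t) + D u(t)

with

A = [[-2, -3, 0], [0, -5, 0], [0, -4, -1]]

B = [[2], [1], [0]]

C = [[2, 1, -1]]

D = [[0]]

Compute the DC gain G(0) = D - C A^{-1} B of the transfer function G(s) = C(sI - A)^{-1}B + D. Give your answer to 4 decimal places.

G(0) = C(-A)^{-1}B + D = -C A^{-1} B + D.
det A = -10, so A^{-1} = (1/-10)·adj(A) = [[-1/2, 3/10, 0], [0, -1/5, 0], [0, 4/5, -1]]
A^{-1} B = [-7/10, -1/5, 4/5]^T
C A^{-1} B = -12/5
G(0) = D - C A^{-1} B = 0 - (-12/5) = 12/5 ≈ 2.4000

2.4000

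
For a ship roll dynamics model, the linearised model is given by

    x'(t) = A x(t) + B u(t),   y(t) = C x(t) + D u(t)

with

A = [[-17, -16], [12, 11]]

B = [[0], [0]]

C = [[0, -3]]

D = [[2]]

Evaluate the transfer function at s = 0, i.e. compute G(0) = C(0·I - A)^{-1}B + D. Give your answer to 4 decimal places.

2.0000

G(0) = C(-A)^{-1}B + D = -C A^{-1} B + D.
det A = 5, so A^{-1} = (1/5)·adj(A) = [[11/5, 16/5], [-12/5, -17/5]]
A^{-1} B = [0, 0]^T
C A^{-1} B = 0
G(0) = D - C A^{-1} B = 2 - (0) = 2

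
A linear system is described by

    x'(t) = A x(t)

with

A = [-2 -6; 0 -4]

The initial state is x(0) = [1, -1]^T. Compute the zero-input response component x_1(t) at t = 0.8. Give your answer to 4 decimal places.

0.6853

det(sI - A) = s^2 - (tr A)s + det A, with tr A = (-2) + (-4) = -6 and det A = (-2)·(-4) - (-6)·0 = 8 - 0 = 8.
So p(s) = det(sI - A) = s^2 + 6s + 8.
Factor s^2 + 6s + 8: two numbers with sum -6 and product 8 are -2 and -4, so s^2 + 6s + 8 = (s + 2)(s + 4).
Hence p(s) = (s + 2) (s + 4), with roots -4, -2.
The eigenvalues -4, -2 are distinct and real, so A is diagonalisable and x(t) = e^{At} x(0) = V diag(e^{λ_i t}) V^{-1} x(0), where the columns of V are the eigenvectors.
λ = -4: A - (-4)I = [[2, -6], [0, 0]]. Row 1 gives 2·v1 + (-6)·v2 = 0, so take v_1 = [3, 1]^T.
λ = -2: A - (-2)I = [[0, -6], [0, -2]]. Row 1 gives 0·v1 + (-6)·v2 = 0, so take v_2 = [-1, 0]^T.
V = [v_1 v_2] = [[3, -1], [1, 0]] has det V = 1, so V^{-1} = adj(V)/det V = [[0, 1], [-1, 3]].
Modal coordinates z(0) = V^{-1} x(0): 0·1 + 1·(-1) = -1; (-1)·1 + 3·(-1) = -4; so z(0) = [-1, -4]^T.
x_1(t) = Σ_i (v_i)_1 · z_i(0) · e^{λ_i t} (row 1 of V times the modal terms).
x_1(0.8) = 3·(-1)·e^{-4·0.8} + (-1)·(-4)·e^{-2·0.8} = (-3)·0.040762 + 4·0.201897 = 0.6853.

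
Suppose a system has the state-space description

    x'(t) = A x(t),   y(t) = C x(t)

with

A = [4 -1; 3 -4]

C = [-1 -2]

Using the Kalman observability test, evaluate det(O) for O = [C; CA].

-29

CA = [[-10, 9]]
Observability matrix O = [C; CA] = [[-1, -2], [-10, 9]]
det(O) = (-1)·9 - (-2)·(-10) = -9 - 20 = -29
Since det(O) ≠ 0, rank(O) = 2 and the system is completely observable.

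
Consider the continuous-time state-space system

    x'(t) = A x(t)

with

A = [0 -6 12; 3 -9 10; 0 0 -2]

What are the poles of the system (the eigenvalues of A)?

det(sI - A) = s^3 - (tr A)s^2 + (M11 + M22 + M33)s - det A, where Mii is the 2×2 principal minor of A obtained by deleting row i and column i.
tr A = 0 + (-9) + (-2) = -11; M11 = (-9)·(-2) - 10·0 = 18 - 0 = 18; M22 = 0·(-2) - 12·0 = 0 - 0 = 0; M33 = 0·(-9) - (-6)·3 = 0 - (-18) = 18; sum of minors = 36.
det A = 0·((-9)·(-2) - 10·0) - (-6)·(3·(-2) - 10·0) + 12·(3·0 - (-9)·0) = 0·18 - (-6)·(-6) + 12·0 = -36.
So p(s) = det(sI - A) = s^3 + 11s^2 + 36s + 36.
Rational-root test: any integer root divides 36. Testing small divisors, s = -2 works: p(-2) = -8 + 44 + (-72) + 36 = 0, so (s + 2) is a factor.
Dividing, p(s) = (s + 2)(s^2 + 9s + 18).
Factor s^2 + 9s + 18: two numbers with sum -9 and product 18 are -3 and -6, so s^2 + 9s + 18 = (s + 3)(s + 6).
Hence p(s) = (s + 2) (s + 3) (s + 6), with roots -6, -3, -2.
All eigenvalues have negative real part, so the system is asymptotically stable.

-6, -3, -2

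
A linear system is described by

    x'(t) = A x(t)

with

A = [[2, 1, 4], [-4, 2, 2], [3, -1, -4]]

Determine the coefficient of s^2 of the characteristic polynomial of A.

0

Expand det(sI - A) for the 3×3 matrix.
p(s) = s^3 - 18s + 30.
(Check: constant term = det(-A) = (-1)^3 det A = 30; coefficient of s^2 = -tr A = 0.)
The coefficient of s^2 is 0.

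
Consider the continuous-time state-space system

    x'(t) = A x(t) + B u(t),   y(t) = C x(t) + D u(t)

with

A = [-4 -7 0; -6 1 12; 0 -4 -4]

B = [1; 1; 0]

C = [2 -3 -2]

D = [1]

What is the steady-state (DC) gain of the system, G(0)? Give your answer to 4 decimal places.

6.0000

G(0) = C(-A)^{-1}B + D = -C A^{-1} B + D.
det A = -8, so A^{-1} = (1/-8)·adj(A) = [[-11/2, 7/2, 21/2], [3, -2, -6], [-3, 2, 23/4]]
A^{-1} B = [-2, 1, -1]^T
C A^{-1} B = -5
G(0) = D - C A^{-1} B = 1 - (-5) = 6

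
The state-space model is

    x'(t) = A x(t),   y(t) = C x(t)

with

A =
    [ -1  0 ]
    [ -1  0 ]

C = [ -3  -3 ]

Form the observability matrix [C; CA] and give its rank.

2

CA = [[6, 0]]
Observability matrix O = [C; CA] = [[-3, -3], [6, 0]]
det(O) = (-3)·0 - (-3)·6 = 0 - (-18) = 18 ≠ 0, so rank(O) = 2.
rank(O) = 2 = n, so the pair (A, C) is completely observable.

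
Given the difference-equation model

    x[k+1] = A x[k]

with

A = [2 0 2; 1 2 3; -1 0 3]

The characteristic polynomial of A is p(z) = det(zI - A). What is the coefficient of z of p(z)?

Expand det(zI - A) for the 3×3 matrix.
p(z) = z^3 - 7z^2 + 18z - 16.
(Check: constant term = det(-A) = (-1)^3 det A = -16; coefficient of z^2 = -tr A = -7.)
The coefficient of z is 18.

18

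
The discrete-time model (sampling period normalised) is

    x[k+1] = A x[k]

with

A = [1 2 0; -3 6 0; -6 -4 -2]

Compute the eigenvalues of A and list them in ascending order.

-2, 3, 4

det(zI - A) = z^3 - (tr A)z^2 + (M11 + M22 + M33)z - det A, where Mii is the 2×2 principal minor of A obtained by deleting row i and column i.
tr A = 1 + 6 + (-2) = 5; M11 = 6·(-2) - 0·(-4) = -12 - 0 = -12; M22 = 1·(-2) - 0·(-6) = -2 - 0 = -2; M33 = 1·6 - 2·(-3) = 6 - (-6) = 12; sum of minors = -2.
det A = 1·(6·(-2) - 0·(-4)) - 2·((-3)·(-2) - 0·(-6)) + 0·((-3)·(-4) - 6·(-6)) = 1·(-12) - 2·6 + 0·48 = -24.
So p(z) = det(zI - A) = z^3 - 5z^2 - 2z + 24.
Rational-root test: any integer root divides 24. Testing small divisors, z = -2 works: p(-2) = -8 + (-20) + 4 + 24 = 0, so (z + 2) is a factor.
Dividing, p(z) = (z + 2)(z^2 - 7z + 12).
Factor z^2 - 7z + 12: two numbers with sum 7 and product 12 are 4 and 3, so z^2 - 7z + 12 = (z - 4)(z - 3).
Hence p(z) = (z - 4) (z - 3) (z + 2), with roots -2, 3, 4.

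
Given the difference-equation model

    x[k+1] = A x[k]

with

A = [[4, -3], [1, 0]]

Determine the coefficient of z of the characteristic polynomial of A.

-4

For a 2×2 matrix, det(zI - A) = z^2 - (tr A)z + det A.
tr A = 4, det A = 3.
So p(z) = z^2 - 4z + 3.
The coefficient of z is -4.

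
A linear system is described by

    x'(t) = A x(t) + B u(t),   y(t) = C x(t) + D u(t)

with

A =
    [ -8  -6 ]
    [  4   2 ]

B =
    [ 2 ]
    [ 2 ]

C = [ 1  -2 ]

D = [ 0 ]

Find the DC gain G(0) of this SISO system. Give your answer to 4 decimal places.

G(0) = C(-A)^{-1}B + D = -C A^{-1} B + D.
det A = 8, so A^{-1} = (1/8)·adj(A) = [[1/4, 3/4], [-1/2, -1]]
A^{-1} B = [2, -3]^T
C A^{-1} B = 8
G(0) = D - C A^{-1} B = 0 - (8) = -8

-8.0000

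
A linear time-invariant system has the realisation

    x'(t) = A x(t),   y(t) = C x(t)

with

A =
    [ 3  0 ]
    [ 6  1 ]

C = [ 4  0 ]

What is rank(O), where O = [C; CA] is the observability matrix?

1

CA = [[12, 0]]
Observability matrix O = [C; CA] = [[4, 0], [12, 0]]
Every row of O is a scalar multiple of row 1 = [4, 0] (multipliers 1, 3), so the rows span a one-dimensional space.
O ≠ 0, hence rank(O) = 1.
rank(O) = 1 < n = 2, so the pair (A, C) is not completely observable.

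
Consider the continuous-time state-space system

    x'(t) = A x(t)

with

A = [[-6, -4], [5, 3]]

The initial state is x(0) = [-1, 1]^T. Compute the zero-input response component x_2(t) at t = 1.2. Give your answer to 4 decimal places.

0.0907

det(sI - A) = s^2 - (tr A)s + det A, with tr A = (-6) + 3 = -3 and det A = (-6)·3 - (-4)·5 = -18 - (-20) = 2.
So p(s) = det(sI - A) = s^2 + 3s + 2.
Factor s^2 + 3s + 2: two numbers with sum -3 and product 2 are -1 and -2, so s^2 + 3s + 2 = (s + 1)(s + 2).
Hence p(s) = (s + 1) (s + 2), with roots -2, -1.
The eigenvalues -2, -1 are distinct and real, so A is diagonalisable and x(t) = e^{At} x(0) = V diag(e^{λ_i t}) V^{-1} x(0), where the columns of V are the eigenvectors.
λ = -2: A - (-2)I = [[-4, -4], [5, 5]]. Row 1 gives (-4)·v1 + (-4)·v2 = 0, so take v_1 = [1, -1]^T.
λ = -1: A - (-1)I = [[-5, -4], [5, 4]]. Row 1 gives (-5)·v1 + (-4)·v2 = 0, so take v_2 = [-4, 5]^T.
V = [v_1 v_2] = [[1, -4], [-1, 5]] has det V = 1, so V^{-1} = adj(V)/det V = [[5, 4], [1, 1]].
Modal coordinates z(0) = V^{-1} x(0): 5·(-1) + 4·1 = -1; 1·(-1) + 1·1 = 0; so z(0) = [-1, 0]^T.
x_2(t) = Σ_i (v_i)_2 · z_i(0) · e^{λ_i t} (row 2 of V times the modal terms).
x_2(1.2) = (-1)·(-1)·e^{-2·1.2} + 5·0·e^{-1·1.2} = 1·0.090718 + 0·0.301194 = 0.0907.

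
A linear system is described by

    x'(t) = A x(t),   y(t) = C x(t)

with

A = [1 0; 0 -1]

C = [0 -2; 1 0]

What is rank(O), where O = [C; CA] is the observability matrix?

2

CA = [[0, 2], [1, 0]]
Observability matrix O = [C; CA] = [[0, -2], [1, 0], [0, 2], [1, 0]]
Take the 2×2 submatrix of O formed by rows 1, 2: [[0, -2], [1, 0]]. Its determinant is 0·0 - (-2)·1 = 0 - (-2) = 2 ≠ 0.
So rank(O) ≥ 2; since O has 2 columns, rank(O) = 2.
rank(O) = 2 = n, so the pair (A, C) is completely observable.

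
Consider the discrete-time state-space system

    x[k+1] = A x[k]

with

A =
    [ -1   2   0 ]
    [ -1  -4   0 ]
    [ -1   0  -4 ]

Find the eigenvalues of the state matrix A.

-4, -3, -2

det(zI - A) = z^3 - (tr A)z^2 + (M11 + M22 + M33)z - det A, where Mii is the 2×2 principal minor of A obtained by deleting row i and column i.
tr A = (-1) + (-4) + (-4) = -9; M11 = (-4)·(-4) - 0·0 = 16 - 0 = 16; M22 = (-1)·(-4) - 0·(-1) = 4 - 0 = 4; M33 = (-1)·(-4) - 2·(-1) = 4 - (-2) = 6; sum of minors = 26.
det A = (-1)·((-4)·(-4) - 0·0) - 2·((-1)·(-4) - 0·(-1)) + 0·((-1)·0 - (-4)·(-1)) = (-1)·16 - 2·4 + 0·(-4) = -24.
So p(z) = det(zI - A) = z^3 + 9z^2 + 26z + 24.
Rational-root test: any integer root divides 24. Testing small divisors, z = -2 works: p(-2) = -8 + 36 + (-52) + 24 = 0, so (z + 2) is a factor.
Dividing, p(z) = (z + 2)(z^2 + 7z + 12).
Factor z^2 + 7z + 12: two numbers with sum -7 and product 12 are -3 and -4, so z^2 + 7z + 12 = (z + 3)(z + 4).
Hence p(z) = (z + 2) (z + 3) (z + 4), with roots -4, -3, -2.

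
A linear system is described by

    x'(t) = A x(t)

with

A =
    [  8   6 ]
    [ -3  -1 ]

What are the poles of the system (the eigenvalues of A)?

2, 5

det(sI - A) = s^2 - (tr A)s + det A, with tr A = 8 + (-1) = 7 and det A = 8·(-1) - 6·(-3) = -8 - (-18) = 10.
So p(s) = det(sI - A) = s^2 - 7s + 10.
Factor s^2 - 7s + 10: two numbers with sum 7 and product 10 are 5 and 2, so s^2 - 7s + 10 = (s - 5)(s - 2).
Hence p(s) = (s - 5) (s - 2), with roots 2, 5.
At least one eigenvalue has non-negative real part, so the system is not asymptotically stable.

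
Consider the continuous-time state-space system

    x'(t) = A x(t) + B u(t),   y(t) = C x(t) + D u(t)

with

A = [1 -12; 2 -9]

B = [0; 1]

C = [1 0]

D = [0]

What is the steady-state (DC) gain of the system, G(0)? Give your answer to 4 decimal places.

-0.8000

G(0) = C(-A)^{-1}B + D = -C A^{-1} B + D.
det A = 15, so A^{-1} = (1/15)·adj(A) = [[-3/5, 4/5], [-2/15, 1/15]]
A^{-1} B = [4/5, 1/15]^T
C A^{-1} B = 4/5
G(0) = D - C A^{-1} B = 0 - (4/5) = -4/5 ≈ -0.8000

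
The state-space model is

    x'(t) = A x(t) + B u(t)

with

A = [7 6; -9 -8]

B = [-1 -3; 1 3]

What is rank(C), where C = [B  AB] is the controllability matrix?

1

AB = [[-1, -3], [1, 3]]
Controllability matrix C = [B  AB] = [[-1, -3, -1, -3], [1, 3, 1, 3]]
Every column of C is a scalar multiple of column 1 = [-1, 1] (multipliers 1, 3, 1, 3), so the columns span a one-dimensional space.
C ≠ 0, hence rank(C) = 1.
rank(C) = 1 < n = 2, so the pair (A, B) is not completely controllable.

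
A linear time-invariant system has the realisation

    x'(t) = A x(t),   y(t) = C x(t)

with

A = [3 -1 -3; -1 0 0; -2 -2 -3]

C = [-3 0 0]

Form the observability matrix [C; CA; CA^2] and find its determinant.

CA = [[-9, 3, 9]]
CA^2 = [[-48, -9, 0]]
Observability matrix O = [C; CA; CA^2] = [[-3, 0, 0], [-9, 3, 9], [-48, -9, 0]]
Expanding along the first row, det(O) = (-3)·(3·0 - 9·(-9)) - 0·((-9)·0 - 9·(-48)) + 0·((-9)·(-9) - 3·(-48)) = (-3)·81 - 0·432 + 0·225 = -243
Since det(O) ≠ 0, rank(O) = 3 and the system is completely observable.

-243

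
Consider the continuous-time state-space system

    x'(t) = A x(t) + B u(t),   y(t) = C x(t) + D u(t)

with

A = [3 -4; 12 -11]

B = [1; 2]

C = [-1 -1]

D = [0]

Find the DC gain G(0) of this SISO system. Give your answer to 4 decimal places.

G(0) = C(-A)^{-1}B + D = -C A^{-1} B + D.
det A = 15, so A^{-1} = (1/15)·adj(A) = [[-11/15, 4/15], [-4/5, 1/5]]
A^{-1} B = [-1/5, -2/5]^T
C A^{-1} B = 3/5
G(0) = D - C A^{-1} B = 0 - (3/5) = -3/5 ≈ -0.6000

-0.6000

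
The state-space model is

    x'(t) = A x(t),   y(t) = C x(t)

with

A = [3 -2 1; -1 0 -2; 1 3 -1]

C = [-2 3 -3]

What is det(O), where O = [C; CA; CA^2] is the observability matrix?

CA = [[-12, -5, -5]]
CA^2 = [[-36, 9, 3]]
Observability matrix O = [C; CA; CA^2] = [[-2, 3, -3], [-12, -5, -5], [-36, 9, 3]]
Expanding along the first row, det(O) = (-2)·((-5)·3 - (-5)·9) - 3·((-12)·3 - (-5)·(-36)) + (-3)·((-12)·9 - (-5)·(-36)) = (-2)·30 - 3·(-216) + (-3)·(-288) = 1452
Since det(O) ≠ 0, rank(O) = 3 and the system is completely observable.

1452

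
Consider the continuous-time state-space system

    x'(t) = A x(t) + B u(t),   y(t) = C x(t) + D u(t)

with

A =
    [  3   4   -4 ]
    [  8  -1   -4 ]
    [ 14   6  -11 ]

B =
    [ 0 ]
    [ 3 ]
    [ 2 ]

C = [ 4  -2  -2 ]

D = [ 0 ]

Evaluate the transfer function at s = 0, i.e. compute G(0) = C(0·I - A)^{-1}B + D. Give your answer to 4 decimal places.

-4.4000

G(0) = C(-A)^{-1}B + D = -C A^{-1} B + D.
det A = -15, so A^{-1} = (1/-15)·adj(A) = [[-7/3, -4/3, 4/3], [-32/15, -23/15, 4/3], [-62/15, -38/15, 7/3]]
A^{-1} B = [-4/3, -29/15, -44/15]^T
C A^{-1} B = 22/5
G(0) = D - C A^{-1} B = 0 - (22/5) = -22/5 ≈ -4.4000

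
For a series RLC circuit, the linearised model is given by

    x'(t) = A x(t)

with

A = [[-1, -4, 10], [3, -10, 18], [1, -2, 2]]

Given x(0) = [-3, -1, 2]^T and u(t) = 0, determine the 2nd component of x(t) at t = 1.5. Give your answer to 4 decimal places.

det(sI - A) = s^3 - (tr A)s^2 + (M11 + M22 + M33)s - det A, where Mii is the 2×2 principal minor of A obtained by deleting row i and column i.
tr A = (-1) + (-10) + 2 = -9; M11 = (-10)·2 - 18·(-2) = -20 - (-36) = 16; M22 = (-1)·2 - 10·1 = -2 - 10 = -12; M33 = (-1)·(-10) - (-4)·3 = 10 - (-12) = 22; sum of minors = 26.
det A = (-1)·((-10)·2 - 18·(-2)) - (-4)·(3·2 - 18·1) + 10·(3·(-2) - (-10)·1) = (-1)·16 - (-4)·(-12) + 10·4 = -24.
So p(s) = det(sI - A) = s^3 + 9s^2 + 26s + 24.
Rational-root test: any integer root divides 24. Testing small divisors, s = -2 works: p(-2) = -8 + 36 + (-52) + 24 = 0, so (s + 2) is a factor.
Dividing, p(s) = (s + 2)(s^2 + 7s + 12).
Factor s^2 + 7s + 12: two numbers with sum -7 and product 12 are -3 and -4, so s^2 + 7s + 12 = (s + 3)(s + 4).
Hence p(s) = (s + 2) (s + 3) (s + 4), with roots -4, -3, -2.
The eigenvalues -4, -3, -2 are distinct and real, so A is diagonalisable and x(t) = e^{At} x(0) = V diag(e^{λ_i t}) V^{-1} x(0), where the columns of V are the eigenvectors.
λ = -4: A - (-4)I = [[3, -4, 10], [3, -6, 18], [1, -2, 6]]. v must be orthogonal to every row; (row 1) × (row 2) = [-12, -24, -6], so take v_1 = [2, 4, 1]^T.
λ = -3: A - (-3)I = [[2, -4, 10], [3, -7, 18], [1, -2, 5]]. v must be orthogonal to every row; (row 1) × (row 2) = [-2, -6, -2], so take v_2 = [-1, -3, -1]^T.
λ = -2: A - (-2)I = [[1, -4, 10], [3, -8, 18], [1, -2, 4]]. v must be orthogonal to every row; (row 1) × (row 2) = [8, 12, 4], so take v_3 = [2, 3, 1]^T.
V = [v_1 v_2 v_3] = [[2, -1, 2], [4, -3, 3], [1, -1, 1]] has det V = -1, so V^{-1} = adj(V)/det V = [[0, 1, -3], [1, 0, -2], [1, -1, 2]].
Modal coordinates z(0) = V^{-1} x(0): 0·(-3) + 1·(-1) + (-3)·2 = -7; 1·(-3) + 0·(-1) + (-2)·2 = -7; 1·(-3) + (-1)·(-1) + 2·2 = 2; so z(0) = [-7, -7, 2]^T.
x_2(t) = Σ_i (v_i)_2 · z_i(0) · e^{λ_i t} (row 2 of V times the modal terms).
x_2(1.5) = 4·(-7)·e^{-4·1.5} + (-3)·(-7)·e^{-3·1.5} + 3·2·e^{-2·1.5} = (-28)·0.002479 + 21·0.011109 + 6·0.049787 = 0.4626.

0.4626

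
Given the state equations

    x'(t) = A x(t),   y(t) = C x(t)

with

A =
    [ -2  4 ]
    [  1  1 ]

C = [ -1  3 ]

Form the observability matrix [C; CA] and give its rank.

CA = [[5, -1]]
Observability matrix O = [C; CA] = [[-1, 3], [5, -1]]
det(O) = (-1)·(-1) - 3·5 = 1 - 15 = -14 ≠ 0, so rank(O) = 2.
rank(O) = 2 = n, so the pair (A, C) is completely observable.

2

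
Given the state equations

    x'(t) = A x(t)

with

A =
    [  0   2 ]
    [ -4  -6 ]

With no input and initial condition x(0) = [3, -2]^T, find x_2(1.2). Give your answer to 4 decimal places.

det(sI - A) = s^2 - (tr A)s + det A, with tr A = 0 + (-6) = -6 and det A = 0·(-6) - 2·(-4) = 0 - (-8) = 8.
So p(s) = det(sI - A) = s^2 + 6s + 8.
Factor s^2 + 6s + 8: two numbers with sum -6 and product 8 are -2 and -4, so s^2 + 6s + 8 = (s + 2)(s + 4).
Hence p(s) = (s + 2) (s + 4), with roots -4, -2.
The eigenvalues -4, -2 are distinct and real, so A is diagonalisable and x(t) = e^{At} x(0) = V diag(e^{λ_i t}) V^{-1} x(0), where the columns of V are the eigenvectors.
λ = -4: A - (-4)I = [[4, 2], [-4, -2]]. Row 1 gives 4·v1 + 2·v2 = 0, so take v_1 = [-1, 2]^T.
λ = -2: A - (-2)I = [[2, 2], [-4, -4]]. Row 1 gives 2·v1 + 2·v2 = 0, so take v_2 = [1, -1]^T.
V = [v_1 v_2] = [[-1, 1], [2, -1]] has det V = -1, so V^{-1} = adj(V)/det V = [[1, 1], [2, 1]].
Modal coordinates z(0) = V^{-1} x(0): 1·3 + 1·(-2) = 1; 2·3 + 1·(-2) = 4; so z(0) = [1, 4]^T.
x_2(t) = Σ_i (v_i)_2 · z_i(0) · e^{λ_i t} (row 2 of V times the modal terms).
x_2(1.2) = 2·1·e^{-4·1.2} + (-1)·4·e^{-2·1.2} = 2·0.008230 + (-4)·0.090718 = -0.3464.

-0.3464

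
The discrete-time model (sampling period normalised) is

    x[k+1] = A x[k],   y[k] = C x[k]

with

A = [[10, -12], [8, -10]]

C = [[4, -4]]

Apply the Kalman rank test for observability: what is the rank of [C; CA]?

CA = [[8, -8]]
Observability matrix O = [C; CA] = [[4, -4], [8, -8]]
Every row of O is a scalar multiple of row 1 = [4, -4] (multipliers 1, 2), so the rows span a one-dimensional space.
O ≠ 0, hence rank(O) = 1.
rank(O) = 1 < n = 2, so the pair (A, C) is not completely observable.

1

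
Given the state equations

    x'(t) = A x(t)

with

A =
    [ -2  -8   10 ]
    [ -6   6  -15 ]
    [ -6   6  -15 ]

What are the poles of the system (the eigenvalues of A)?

-6, -5, 0

det(sI - A) = s^3 - (tr A)s^2 + (M11 + M22 + M33)s - det A, where Mii is the 2×2 principal minor of A obtained by deleting row i and column i.
tr A = (-2) + 6 + (-15) = -11; M11 = 6·(-15) - (-15)·6 = -90 - (-90) = 0; M22 = (-2)·(-15) - 10·(-6) = 30 - (-60) = 90; M33 = (-2)·6 - (-8)·(-6) = -12 - 48 = -60; sum of minors = 30.
det A = (-2)·(6·(-15) - (-15)·6) - (-8)·((-6)·(-15) - (-15)·(-6)) + 10·((-6)·6 - 6·(-6)) = (-2)·0 - (-8)·0 + 10·0 = 0.
So p(s) = det(sI - A) = s^3 + 11s^2 + 30s.
The constant term is 0, so p(s) = s(s^2 + 11s + 30).
Factor s^2 + 11s + 30: two numbers with sum -11 and product 30 are -5 and -6, so s^2 + 11s + 30 = (s + 5)(s + 6).
Hence p(s) = s (s + 5) (s + 6), with roots -6, -5, 0.
At least one eigenvalue has non-negative real part, so the system is not asymptotically stable.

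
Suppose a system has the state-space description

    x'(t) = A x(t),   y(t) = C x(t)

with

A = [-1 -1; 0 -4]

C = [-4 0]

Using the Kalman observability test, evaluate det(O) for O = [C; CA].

CA = [[4, 4]]
Observability matrix O = [C; CA] = [[-4, 0], [4, 4]]
det(O) = (-4)·4 - 0·4 = -16 - 0 = -16
Since det(O) ≠ 0, rank(O) = 2 and the system is completely observable.

-16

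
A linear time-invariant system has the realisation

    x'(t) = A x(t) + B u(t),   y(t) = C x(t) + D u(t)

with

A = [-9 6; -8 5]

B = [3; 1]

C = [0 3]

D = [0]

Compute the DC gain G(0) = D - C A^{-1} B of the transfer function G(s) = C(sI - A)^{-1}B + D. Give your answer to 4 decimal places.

G(0) = C(-A)^{-1}B + D = -C A^{-1} B + D.
det A = 3, so A^{-1} = (1/3)·adj(A) = [[5/3, -2], [8/3, -3]]
A^{-1} B = [3, 5]^T
C A^{-1} B = 15
G(0) = D - C A^{-1} B = 0 - (15) = -15

-15.0000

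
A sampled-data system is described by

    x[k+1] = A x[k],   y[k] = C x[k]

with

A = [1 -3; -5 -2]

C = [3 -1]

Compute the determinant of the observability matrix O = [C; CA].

-13

CA = [[8, -7]]
Observability matrix O = [C; CA] = [[3, -1], [8, -7]]
det(O) = 3·(-7) - (-1)·8 = -21 - (-8) = -13
Since det(O) ≠ 0, rank(O) = 2 and the system is completely observable.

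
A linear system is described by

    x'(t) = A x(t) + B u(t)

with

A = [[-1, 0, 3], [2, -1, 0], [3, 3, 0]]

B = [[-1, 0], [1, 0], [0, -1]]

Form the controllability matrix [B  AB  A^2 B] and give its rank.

3

AB = [[1, -3], [-3, 0], [0, 0]]
A^2B = [[-1, 3], [5, -6], [-6, -9]]
Controllability matrix C = [B  AB  A^2B] = [[-1, 0, 1, -3, -1, 3], [1, 0, -3, 0, 5, -6], [0, -1, 0, 0, -6, -9]]
Take the 3×3 submatrix of C formed by columns 1, 2, 3: [[-1, 0, 1], [1, 0, -3], [0, -1, 0]]. Its determinant is (-1)·(0·0 - (-3)·(-1)) - 0·(1·0 - (-3)·0) + 1·(1·(-1) - 0·0) = (-1)·(-3) - 0·0 + 1·(-1) = 2 ≠ 0.
So rank(C) ≥ 3; since C has 3 rows, rank(C) = 3.
rank(C) = 3 = n, so the pair (A, B) is completely controllable.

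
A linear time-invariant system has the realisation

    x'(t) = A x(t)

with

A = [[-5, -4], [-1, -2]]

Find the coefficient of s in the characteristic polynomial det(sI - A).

7

For a 2×2 matrix, det(sI - A) = s^2 - (tr A)s + det A.
tr A = -7, det A = 6.
So p(s) = s^2 + 7s + 6.
The coefficient of s is 7.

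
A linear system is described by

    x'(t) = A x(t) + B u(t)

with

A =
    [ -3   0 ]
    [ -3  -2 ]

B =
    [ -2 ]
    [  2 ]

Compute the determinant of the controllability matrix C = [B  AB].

-16

AB = [[6], [2]]
Controllability matrix C = [B  AB] = [[-2, 6], [2, 2]]
det(C) = (-2)·2 - 6·2 = -4 - 12 = -16
Since det(C) ≠ 0, rank(C) = 2 and the system is completely controllable.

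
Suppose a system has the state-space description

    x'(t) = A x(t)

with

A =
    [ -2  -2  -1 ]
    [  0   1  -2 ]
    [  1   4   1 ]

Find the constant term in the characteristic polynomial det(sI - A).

Expand det(sI - A) for the 3×3 matrix.
p(s) = s^3 + 6s + 13.
(Check: constant term = det(-A) = (-1)^3 det A = 13; coefficient of s^2 = -tr A = 0.)
The constant term is 13.

13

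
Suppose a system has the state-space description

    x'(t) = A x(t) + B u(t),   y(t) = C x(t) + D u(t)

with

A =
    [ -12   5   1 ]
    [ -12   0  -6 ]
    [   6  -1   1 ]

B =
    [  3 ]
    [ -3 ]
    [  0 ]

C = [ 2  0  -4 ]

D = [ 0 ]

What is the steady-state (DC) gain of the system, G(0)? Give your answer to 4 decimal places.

G(0) = C(-A)^{-1}B + D = -C A^{-1} B + D.
det A = -36, so A^{-1} = (1/-36)·adj(A) = [[1/6, 1/6, 5/6], [2/3, 1/2, 7/3], [-1/3, -1/2, -5/3]]
A^{-1} B = [0, 1/2, 1/2]^T
C A^{-1} B = -2
G(0) = D - C A^{-1} B = 0 - (-2) = 2

2.0000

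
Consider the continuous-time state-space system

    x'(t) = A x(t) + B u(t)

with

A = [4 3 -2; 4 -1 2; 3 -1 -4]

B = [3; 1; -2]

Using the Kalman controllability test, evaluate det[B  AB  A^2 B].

AB = [[19], [7], [16]]
A^2B = [[65], [101], [-14]]
Controllability matrix C = [B  AB  A^2B] = [[3, 19, 65], [1, 7, 101], [-2, 16, -14]]
Expanding along the first row, det(C) = 3·(7·(-14) - 101·16) - 19·(1·(-14) - 101·(-2)) + 65·(1·16 - 7·(-2)) = 3·(-1714) - 19·188 + 65·30 = -6764
Since det(C) ≠ 0, rank(C) = 3 and the system is completely controllable.

-6764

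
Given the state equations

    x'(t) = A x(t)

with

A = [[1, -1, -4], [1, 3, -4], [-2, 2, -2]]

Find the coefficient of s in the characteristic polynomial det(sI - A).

Expand det(sI - A) for the 3×3 matrix.
p(s) = s^3 - 2s^2 - 4s + 40.
(Check: constant term = det(-A) = (-1)^3 det A = 40; coefficient of s^2 = -tr A = -2.)
The coefficient of s is -4.

-4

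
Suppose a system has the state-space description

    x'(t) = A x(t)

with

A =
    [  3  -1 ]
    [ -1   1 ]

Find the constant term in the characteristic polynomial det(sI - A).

2

For a 2×2 matrix, det(sI - A) = s^2 - (tr A)s + det A.
tr A = 4, det A = 2.
So p(s) = s^2 - 4s + 2.
The constant term is 2.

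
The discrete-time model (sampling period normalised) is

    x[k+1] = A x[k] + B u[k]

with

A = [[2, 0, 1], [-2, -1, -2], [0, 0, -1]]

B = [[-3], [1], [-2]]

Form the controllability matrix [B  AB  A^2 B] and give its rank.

AB = [[-8], [9], [2]]
A^2B = [[-14], [3], [-2]]
Controllability matrix C = [B  AB  A^2B] = [[-3, -8, -14], [1, 9, 3], [-2, 2, -2]]
det(C) = (-3)·(9·(-2) - 3·2) - (-8)·(1·(-2) - 3·(-2)) + (-14)·(1·2 - 9·(-2)) = (-3)·(-24) - (-8)·4 + (-14)·20 = -176 ≠ 0, so rank(C) = 3.
rank(C) = 3 = n, so the pair (A, B) is completely controllable.

3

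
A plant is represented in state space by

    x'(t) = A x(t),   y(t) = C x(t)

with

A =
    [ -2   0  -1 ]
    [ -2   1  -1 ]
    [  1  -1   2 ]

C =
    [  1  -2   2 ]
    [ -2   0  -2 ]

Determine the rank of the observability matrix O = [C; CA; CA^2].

3

CA = [[4, -4, 5], [2, 2, -2]]
CA^2 = [[5, -9, 10], [-10, 4, -8]]
Observability matrix O = [C; CA; CA^2] = [[1, -2, 2], [-2, 0, -2], [4, -4, 5], [2, 2, -2], [5, -9, 10], [-10, 4, -8]]
Take the 3×3 submatrix of O formed by rows 1, 2, 3: [[1, -2, 2], [-2, 0, -2], [4, -4, 5]]. Its determinant is 1·(0·5 - (-2)·(-4)) - (-2)·((-2)·5 - (-2)·4) + 2·((-2)·(-4) - 0·4) = 1·(-8) - (-2)·(-2) + 2·8 = 4 ≠ 0.
So rank(O) ≥ 3; since O has 3 columns, rank(O) = 3.
rank(O) = 3 = n, so the pair (A, C) is completely observable.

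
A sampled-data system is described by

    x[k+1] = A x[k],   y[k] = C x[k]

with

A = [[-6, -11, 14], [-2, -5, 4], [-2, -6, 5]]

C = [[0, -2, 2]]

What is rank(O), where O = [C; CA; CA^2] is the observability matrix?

1

CA = [[0, -2, 2]]
CA^2 = [[0, -2, 2]]
Observability matrix O = [C; CA; CA^2] = [[0, -2, 2], [0, -2, 2], [0, -2, 2]]
Every row of O is a scalar multiple of row 1 = [0, -2, 2] (multipliers 1, 1, 1), so the rows span a one-dimensional space.
O ≠ 0, hence rank(O) = 1.
rank(O) = 1 < n = 3, so the pair (A, C) is not completely observable.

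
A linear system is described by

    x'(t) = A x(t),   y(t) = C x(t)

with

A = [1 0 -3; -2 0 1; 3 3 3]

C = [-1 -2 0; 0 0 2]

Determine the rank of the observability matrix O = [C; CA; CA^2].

CA = [[3, 0, 1], [6, 6, 6]]
CA^2 = [[6, 3, -6], [12, 18, 6]]
Observability matrix O = [C; CA; CA^2] = [[-1, -2, 0], [0, 0, 2], [3, 0, 1], [6, 6, 6], [6, 3, -6], [12, 18, 6]]
Take the 3×3 submatrix of O formed by rows 1, 2, 3: [[-1, -2, 0], [0, 0, 2], [3, 0, 1]]. Its determinant is (-1)·(0·1 - 2·0) - (-2)·(0·1 - 2·3) + 0·(0·0 - 0·3) = (-1)·0 - (-2)·(-6) + 0·0 = -12 ≠ 0.
So rank(O) ≥ 3; since O has 3 columns, rank(O) = 3.
rank(O) = 3 = n, so the pair (A, C) is completely observable.

3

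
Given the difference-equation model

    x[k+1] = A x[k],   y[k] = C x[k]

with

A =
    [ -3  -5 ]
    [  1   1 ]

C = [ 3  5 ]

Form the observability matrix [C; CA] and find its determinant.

CA = [[-4, -10]]
Observability matrix O = [C; CA] = [[3, 5], [-4, -10]]
det(O) = 3·(-10) - 5·(-4) = -30 - (-20) = -10
Since det(O) ≠ 0, rank(O) = 2 and the system is completely observable.

-10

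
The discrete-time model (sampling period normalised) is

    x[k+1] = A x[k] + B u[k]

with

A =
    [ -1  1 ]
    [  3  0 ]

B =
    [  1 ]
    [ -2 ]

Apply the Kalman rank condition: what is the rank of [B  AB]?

2

AB = [[-3], [3]]
Controllability matrix C = [B  AB] = [[1, -3], [-2, 3]]
det(C) = 1·3 - (-3)·(-2) = 3 - 6 = -3 ≠ 0, so rank(C) = 2.
rank(C) = 2 = n, so the pair (A, B) is completely controllable.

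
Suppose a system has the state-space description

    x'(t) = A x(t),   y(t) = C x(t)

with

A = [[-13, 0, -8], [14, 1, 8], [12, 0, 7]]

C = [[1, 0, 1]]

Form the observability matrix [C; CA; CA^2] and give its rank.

CA = [[-1, 0, -1]]
CA^2 = [[1, 0, 1]]
Observability matrix O = [C; CA; CA^2] = [[1, 0, 1], [-1, 0, -1], [1, 0, 1]]
Every row of O is a scalar multiple of row 1 = [1, 0, 1] (multipliers 1, -1, 1), so the rows span a one-dimensional space.
O ≠ 0, hence rank(O) = 1.
rank(O) = 1 < n = 3, so the pair (A, C) is not completely observable.

1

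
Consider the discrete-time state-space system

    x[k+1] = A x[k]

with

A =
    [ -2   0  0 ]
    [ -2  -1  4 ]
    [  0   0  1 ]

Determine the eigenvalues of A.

det(zI - A) = z^3 - (tr A)z^2 + (M11 + M22 + M33)z - det A, where Mii is the 2×2 principal minor of A obtained by deleting row i and column i.
tr A = (-2) + (-1) + 1 = -2; M11 = (-1)·1 - 4·0 = -1 - 0 = -1; M22 = (-2)·1 - 0·0 = -2 - 0 = -2; M33 = (-2)·(-1) - 0·(-2) = 2 - 0 = 2; sum of minors = -1.
det A = (-2)·((-1)·1 - 4·0) - 0·((-2)·1 - 4·0) + 0·((-2)·0 - (-1)·0) = (-2)·(-1) - 0·(-2) + 0·0 = 2.
So p(z) = det(zI - A) = z^3 + 2z^2 - z - 2.
Rational-root test: any integer root divides -2. Testing small divisors, z = -1 works: p(-1) = -1 + 2 + 1 + (-2) = 0, so (z + 1) is a factor.
Dividing, p(z) = (z + 1)(z^2 + z - 2).
Factor z^2 + z - 2: two numbers with sum -1 and product -2 are 1 and -2, so z^2 + z - 2 = (z - 1)(z + 2).
Hence p(z) = (z - 1) (z + 1) (z + 2), with roots -2, -1, 1.

-2, -1, 1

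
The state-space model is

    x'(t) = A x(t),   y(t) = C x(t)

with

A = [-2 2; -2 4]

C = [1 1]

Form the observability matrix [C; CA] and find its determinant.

CA = [[-4, 6]]
Observability matrix O = [C; CA] = [[1, 1], [-4, 6]]
det(O) = 1·6 - 1·(-4) = 6 - (-4) = 10
Since det(O) ≠ 0, rank(O) = 2 and the system is completely observable.

10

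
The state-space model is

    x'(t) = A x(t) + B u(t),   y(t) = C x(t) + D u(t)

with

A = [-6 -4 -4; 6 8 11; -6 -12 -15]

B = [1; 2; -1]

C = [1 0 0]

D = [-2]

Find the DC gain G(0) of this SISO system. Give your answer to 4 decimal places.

-2.0000

G(0) = C(-A)^{-1}B + D = -C A^{-1} B + D.
det A = -72, so A^{-1} = (1/-72)·adj(A) = [[-1/6, 1/6, 1/6], [-1/3, -11/12, -7/12], [1/3, 2/3, 1/3]]
A^{-1} B = [0, -19/12, 4/3]^T
C A^{-1} B = 0
G(0) = D - C A^{-1} B = -2 - (0) = -2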